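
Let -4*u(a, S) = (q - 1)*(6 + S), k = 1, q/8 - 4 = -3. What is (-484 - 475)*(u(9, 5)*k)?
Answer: 73843/4 ≈ 18461.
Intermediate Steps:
q = 8 (q = 32 + 8*(-3) = 32 - 24 = 8)
u(a, S) = -21/2 - 7*S/4 (u(a, S) = -(8 - 1)*(6 + S)/4 = -7*(6 + S)/4 = -(42 + 7*S)/4 = -21/2 - 7*S/4)
(-484 - 475)*(u(9, 5)*k) = (-484 - 475)*((-21/2 - 7/4*5)*1) = -959*(-21/2 - 35/4) = -(-73843)/4 = -959*(-77/4) = 73843/4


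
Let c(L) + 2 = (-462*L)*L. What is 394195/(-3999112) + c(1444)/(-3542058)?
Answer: 148118447495773/544811025096 ≈ 271.87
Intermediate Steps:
c(L) = -2 - 462*L**2 (c(L) = -2 + (-462*L)*L = -2 - 462*L**2)
394195/(-3999112) + c(1444)/(-3542058) = 394195/(-3999112) + (-2 - 462*1444**2)/(-3542058) = 394195*(-1/3999112) + (-2 - 462*2085136)*(-1/3542058) = -394195/3999112 + (-2 - 963332832)*(-1/3542058) = -394195/3999112 - 963332834*(-1/3542058) = -394195/3999112 + 481666417/1771029 = 148118447495773/544811025096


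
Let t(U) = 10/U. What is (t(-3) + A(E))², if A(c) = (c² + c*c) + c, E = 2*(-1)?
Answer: 64/9 ≈ 7.1111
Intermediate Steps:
E = -2
A(c) = c + 2*c² (A(c) = (c² + c²) + c = 2*c² + c = c + 2*c²)
(t(-3) + A(E))² = (10/(-3) - 2*(1 + 2*(-2)))² = (10*(-⅓) - 2*(1 - 4))² = (-10/3 - 2*(-3))² = (-10/3 + 6)² = (8/3)² = 64/9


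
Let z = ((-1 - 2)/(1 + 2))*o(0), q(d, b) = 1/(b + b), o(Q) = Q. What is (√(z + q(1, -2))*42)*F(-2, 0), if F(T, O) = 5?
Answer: 105*I ≈ 105.0*I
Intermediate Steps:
q(d, b) = 1/(2*b)
z = 0 (z = ((-1 - 2)/(1 + 2))*0 = -3/3*0 = -3*⅓*0 = -1*0 = 0)
(√(z + q(1, -2))*42)*F(-2, 0) = (√(0 + (½)/(-2))*42)*5 = (√(0 + (½)*(-½))*42)*5 = (√(0 - ¼)*42)*5 = (√(-¼)*42)*5 = ((I/2)*42)*5 = (21*I)*5 = 105*I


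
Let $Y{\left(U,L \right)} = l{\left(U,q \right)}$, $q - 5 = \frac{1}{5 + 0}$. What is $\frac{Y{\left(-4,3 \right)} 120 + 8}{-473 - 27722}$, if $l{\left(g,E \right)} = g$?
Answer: $\frac{472}{28195} \approx 0.016741$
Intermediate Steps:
$q = \frac{26}{5}$ ($q = 5 + \frac{1}{5 + 0} = 5 + \frac{1}{5} = \frac{26}{5} \approx 5.2$)
$Y{\left(U,L \right)} = U$
$\frac{Y{\left(-4,3 \right)} 120 + 8}{-473 - 27722} = \frac{\left(-4\right) 120 + 8}{-473 - 27722} = \frac{-480 + 8}{-28195} = \left(-472\right) \left(- \frac{1}{28195}\right) = \frac{472}{28195}$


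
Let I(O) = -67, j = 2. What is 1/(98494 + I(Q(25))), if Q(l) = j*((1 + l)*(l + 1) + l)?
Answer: 1/98427 ≈ 1.0160e-5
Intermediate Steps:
Q(l) = 2*l + 2*(1 + l)² (Q(l) = 2*((1 + l)*(l + 1) + l) = 2*((1 + l)*(1 + l) + l) = 2*((1 + l)² + l) = 2*(l + (1 + l)²) = 2*l + 2*(1 + l)²)
1/(98494 + I(Q(25))) = 1/(98494 - 67) = 1/98427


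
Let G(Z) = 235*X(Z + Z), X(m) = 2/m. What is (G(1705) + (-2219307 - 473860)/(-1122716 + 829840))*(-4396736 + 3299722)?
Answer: -511282637717333/49935358 ≈ -1.0239e+7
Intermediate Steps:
G(Z) = 235/Z (G(Z) = 235*(2/(Z + Z)) = 235*(2/((2*Z))) = 235*(2*(1/(2*Z))) = 235/Z)
(G(1705) + (-2219307 - 473860)/(-1122716 + 829840))*(-4396736 + 3299722) = (235/1705 + (-2219307 - 473860)/(-1122716 + 829840))*(-4396736 + 3299722) = (235*(1/1705) - 2693167/(-292876))*(-1097014) = (47/341 - 2693167*(-1/292876))*(-1097014) = (47/341 + 2693167/292876)*(-1097014) = (932135119/99870716)*(-1097014) = -511282637717333/49935358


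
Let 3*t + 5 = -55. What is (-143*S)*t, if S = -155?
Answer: -443300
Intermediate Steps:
t = -20 (t = -5/3 + (⅓)*(-55) = -5/3 - 55/3 = -20)
(-143*S)*t = -143*(-155)*(-20) = 22165*(-20) = -443300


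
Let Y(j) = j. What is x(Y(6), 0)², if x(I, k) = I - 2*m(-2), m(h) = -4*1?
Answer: 196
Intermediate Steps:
m(h) = -4
x(I, k) = 8 + I (x(I, k) = I - 2*(-4) = I + 8 = 8 + I)
x(Y(6), 0)² = (8 + 6)² = 14² = 196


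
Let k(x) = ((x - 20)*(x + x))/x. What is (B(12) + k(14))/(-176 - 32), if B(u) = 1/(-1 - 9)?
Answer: 121/2080 ≈ 0.058173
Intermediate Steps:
B(u) = -1/10 (B(u) = 1/(-10) = -1/10)
k(x) = -40 + 2*x (k(x) = ((-20 + x)*(2*x))/x = (2*x*(-20 + x))/x = -40 + 2*x)
(B(12) + k(14))/(-176 - 32) = (-1/10 + (-40 + 2*14))/(-176 - 32) = (-1/10 + (-40 + 28))/(-208) = (-1/10 - 12)*(-1/208) = -121/10*(-1/208) = 121/2080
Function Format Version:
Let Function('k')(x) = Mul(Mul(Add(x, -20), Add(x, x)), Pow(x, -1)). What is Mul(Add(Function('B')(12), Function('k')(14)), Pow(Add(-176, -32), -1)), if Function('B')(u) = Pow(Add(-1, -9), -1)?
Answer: Rational(121, 2080) ≈ 0.058173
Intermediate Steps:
Function('B')(u) = Rational(-1, 10) (Function('B')(u) = Pow(-10, -1) = Rational(-1, 10))
Function('k')(x) = Add(-40, Mul(2, x)) (Function('k')(x) = Mul(Mul(Add(-20, x), Mul(2, x)), Pow(x, -1)) = Mul(Mul(2, x, Add(-20, x)), Pow(x, -1)) = Add(-40, Mul(2, x)))
Mul(Add(Function('B')(12), Function('k')(14)), Pow(Add(-176, -32), -1)) = Mul(Add(Rational(-1, 10), Add(-40, Mul(2, 14))), Pow(Add(-176, -32), -1)) = Mul(Add(Rational(-1, 10), Add(-40, 28)), Pow(-208, -1)) = Mul(Add(Rational(-1, 10), -12), Rational(-1, 208)) = Mul(Rational(-121, 10), Rational(-1, 208)) = Rational(121, 2080)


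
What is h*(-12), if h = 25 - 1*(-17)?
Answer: -504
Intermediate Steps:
h = 42 (h = 25 + 17 = 42)
h*(-12) = 42*(-12) = -504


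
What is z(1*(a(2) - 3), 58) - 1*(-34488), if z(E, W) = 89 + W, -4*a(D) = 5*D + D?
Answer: 34635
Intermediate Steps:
a(D) = -3*D/2 (a(D) = -(5*D + D)/4 = -3*D/2)
z(1*(a(2) - 3), 58) - 1*(-34488) = (89 + 58) - 1*(-34488) = 147 + 34488 = 34635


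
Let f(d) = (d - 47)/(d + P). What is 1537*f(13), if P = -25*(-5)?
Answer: -26129/69 ≈ -378.68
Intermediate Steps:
P = 125
f(d) = (-47 + d)/(125 + d) (f(d) = (d - 47)/(d + 125) = (-47 + d)/(125 + d))
1537*f(13) = 1537*((-47 + 13)/(125 + 13)) = 1537*(-34/138) = 1537*((1/138)*(-34)) = 1537*(-17/69) = -26129/69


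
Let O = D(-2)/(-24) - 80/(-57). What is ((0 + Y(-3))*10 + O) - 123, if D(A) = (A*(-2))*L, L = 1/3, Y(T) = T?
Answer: -51865/342 ≈ -151.65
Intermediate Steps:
L = ⅓ ≈ 0.33333
D(A) = -2*A/3 (D(A) = (A*(-2))*(⅓) = -2*A*(⅓) = -2*A/3)
O = 461/342 (O = -⅔*(-2)/(-24) - 80/(-57) = (4/3)*(-1/24) - 80*(-1/57) = -1/18 + 80/57 = 461/342 ≈ 1.3480)
((0 + Y(-3))*10 + O) - 123 = ((0 - 3)*10 + 461/342) - 123 = (-3*10 + 461/342) - 123 = (-30 + 461/342) - 123 = -9799/342 - 123 = -51865/342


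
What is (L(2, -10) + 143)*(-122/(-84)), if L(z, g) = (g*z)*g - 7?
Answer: 488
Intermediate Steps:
L(z, g) = -7 + z*g**2 (L(z, g) = z*g**2 - 7 = -7 + z*g**2)
(L(2, -10) + 143)*(-122/(-84)) = ((-7 + 2*(-10)**2) + 143)*(-122/(-84)) = ((-7 + 2*100) + 143)*(-122*(-1/84)) = ((-7 + 200) + 143)*(61/42) = (193 + 143)*(61/42) = 336*(61/42) = 488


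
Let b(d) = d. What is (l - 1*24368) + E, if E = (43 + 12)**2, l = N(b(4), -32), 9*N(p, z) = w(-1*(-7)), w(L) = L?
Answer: -192080/9 ≈ -21342.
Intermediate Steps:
N(p, z) = 7/9 (N(p, z) = (-1*(-7))/9 = (1/9)*7 = 7/9)
l = 7/9 ≈ 0.77778
E = 3025 (E = 55**2 = 3025)
(l - 1*24368) + E = (7/9 - 1*24368) + 3025 = (7/9 - 24368) + 3025 = -219305/9 + 3025 = -192080/9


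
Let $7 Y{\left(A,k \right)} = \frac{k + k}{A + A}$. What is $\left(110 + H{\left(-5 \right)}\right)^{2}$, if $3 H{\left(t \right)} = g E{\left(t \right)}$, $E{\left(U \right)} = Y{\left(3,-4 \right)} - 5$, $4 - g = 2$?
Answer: $\frac{45050944}{3969} \approx 11351.0$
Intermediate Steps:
$Y{\left(A,k \right)} = \frac{k}{7 A}$ ($Y{\left(A,k \right)} = \frac{\left(k + k\right) \frac{1}{A + A}}{7} = \frac{2 k \frac{1}{2 A}}{7} = \frac{k \frac{1}{A}}{7} = \frac{k}{7 A}$)
$g = 2$ ($g = 4 - 2 = 2$)
$E{\left(U \right)} = - \frac{109}{21}$ ($E{\left(U \right)} = \frac{1}{7} \left(-4\right) \frac{1}{3} - 5 = - \frac{4}{21} - 5 = - \frac{109}{21}$)
$H{\left(t \right)} = - \frac{218}{63}$ ($H{\left(t \right)} = \frac{2 \left(- \frac{109}{21}\right)}{3} = \frac{1}{3} \left(- \frac{218}{21}\right) = - \frac{218}{63}$)
$\left(110 + H{\left(-5 \right)}\right)^{2} = \left(110 - \frac{218}{63}\right)^{2} = \left(\frac{6712}{63}\right)^{2} = \frac{45050944}{3969}$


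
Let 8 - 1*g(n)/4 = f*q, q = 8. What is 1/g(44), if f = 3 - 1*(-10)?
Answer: -1/384 ≈ -0.0026042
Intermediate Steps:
f = 13 (f = 3 + 10 = 13)
g(n) = -384 (g(n) = 32 - 52*8 = 32 - 4*104 = 32 - 416 = -384)
1/g(44) = 1/(-384) = -1/384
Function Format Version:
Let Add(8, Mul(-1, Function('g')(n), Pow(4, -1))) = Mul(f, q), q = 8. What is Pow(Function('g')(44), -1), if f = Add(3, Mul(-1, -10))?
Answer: Rational(-1, 384) ≈ -0.0026042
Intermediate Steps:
f = 13 (f = Add(3, 10) = 13)
Function('g')(n) = -384 (Function('g')(n) = Add(32, Mul(-4, Mul(13, 8))) = Add(32, Mul(-4, 104)) = Add(32, -416) = -384)
Pow(Function('g')(44), -1) = Pow(-384, -1) = Rational(-1, 384)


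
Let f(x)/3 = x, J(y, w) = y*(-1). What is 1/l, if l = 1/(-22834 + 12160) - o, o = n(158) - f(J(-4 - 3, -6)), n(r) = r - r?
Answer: 10674/224153 ≈ 0.047619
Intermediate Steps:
J(y, w) = -y
n(r) = 0
f(x) = 3*x
o = -21 (o = 0 - 3*(-(-4 - 3)) = 0 - 3*(-1*(-7)) = 0 - 3*7 = 0 - 1*21 = 0 - 21 = -21)
l = 224153/10674 (l = 1/(-22834 + 12160) - 1*(-21) = 1/(-10674) + 21 = -1/10674 + 21 = 224153/10674 ≈ 21.000)
1/l = 1/(224153/10674) = 10674/224153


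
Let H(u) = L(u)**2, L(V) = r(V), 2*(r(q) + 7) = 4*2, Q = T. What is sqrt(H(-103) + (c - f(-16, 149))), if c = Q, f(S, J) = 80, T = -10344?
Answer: I*sqrt(10415) ≈ 102.05*I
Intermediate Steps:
Q = -10344
r(q) = -3 (r(q) = -7 + (4*2)/2 = -7 + (1/2)*8 = -7 + 4 = -3)
L(V) = -3
c = -10344
H(u) = 9 (H(u) = (-3)**2 = 9)
sqrt(H(-103) + (c - f(-16, 149))) = sqrt(9 + (-10344 - 1*80)) = sqrt(9 + (-10344 - 80)) = sqrt(9 - 10424) = sqrt(-10415) = I*sqrt(10415)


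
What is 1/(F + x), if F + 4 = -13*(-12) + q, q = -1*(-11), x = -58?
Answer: 1/105 ≈ 0.0095238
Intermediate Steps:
q = 11
F = 163 (F = -4 + (-13*(-12) + 11) = -4 + (156 + 11) = -4 + 167 = 163)
1/(F + x) = 1/(163 - 58) = 1/105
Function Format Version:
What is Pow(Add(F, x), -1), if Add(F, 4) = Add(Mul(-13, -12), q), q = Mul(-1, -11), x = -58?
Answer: Rational(1, 105) ≈ 0.0095238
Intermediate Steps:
q = 11
F = 163 (F = Add(-4, Add(Mul(-13, -12), 11)) = Add(-4, Add(156, 11)) = Add(-4, 167) = 163)
Pow(Add(F, x), -1) = Pow(Add(163, -58), -1) = Pow(105, -1) = Rational(1, 105)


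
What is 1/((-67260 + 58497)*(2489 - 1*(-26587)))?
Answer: -1/254792988 ≈ -3.9248e-9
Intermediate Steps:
1/((-67260 + 58497)*(2489 - 1*(-26587))) = 1/((-8763)*(2489 + 26587)) = -1/8763/29076 = -1/8763*1/29076 = -1/254792988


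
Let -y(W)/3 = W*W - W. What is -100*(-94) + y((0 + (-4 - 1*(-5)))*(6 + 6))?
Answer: 9004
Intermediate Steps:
y(W) = -3*W² + 3*W (y(W) = -3*(W*W - W) = -3*(W² - W) = -3*W² + 3*W)
-100*(-94) + y((0 + (-4 - 1*(-5)))*(6 + 6)) = -100*(-94) + 3*((0 + (-4 - 1*(-5)))*(6 + 6))*(1 - (0 + (-4 - 1*(-5)))*(6 + 6)) = 9400 + 3*((0 + (-4 + 5))*12)*(1 - (0 + (-4 + 5))*12) = 9400 + 3*((0 + 1)*12)*(1 - (0 + 1)*12) = 9400 + 3*(1*12)*(1 - 12) = 9400 + 3*12*(1 - 1*12) = 9400 + 3*12*(1 - 12) = 9400 + 3*12*(-11) = 9400 - 396 = 9004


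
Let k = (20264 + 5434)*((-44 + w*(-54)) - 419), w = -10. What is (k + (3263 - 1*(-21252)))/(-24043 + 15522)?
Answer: -2003261/8521 ≈ -235.10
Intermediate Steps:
k = 1978746 (k = (20264 + 5434)*((-44 - 10*(-54)) - 419) = 25698*((-44 + 540) - 419) = 25698*(496 - 419) = 25698*77 = 1978746)
(k + (3263 - 1*(-21252)))/(-24043 + 15522) = (1978746 + (3263 - 1*(-21252)))/(-24043 + 15522) = (1978746 + (3263 + 21252))/(-8521) = (1978746 + 24515)*(-1/8521) = 2003261*(-1/8521) = -2003261/8521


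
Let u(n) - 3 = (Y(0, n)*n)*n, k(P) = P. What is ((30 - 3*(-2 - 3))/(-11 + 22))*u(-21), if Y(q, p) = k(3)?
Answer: 59670/11 ≈ 5424.5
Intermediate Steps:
Y(q, p) = 3
u(n) = 3 + 3*n**2 (u(n) = 3 + (3*n)*n = 3 + 3*n**2)
((30 - 3*(-2 - 3))/(-11 + 22))*u(-21) = ((30 - 3*(-2 - 3))/(-11 + 22))*(3 + 3*(-21)**2) = ((30 - 3*(-5))/11)*(3 + 3*441) = ((30 + 15)*(1/11))*(3 + 1323) = (45*(1/11))*1326 = (45/11)*1326 = 59670/11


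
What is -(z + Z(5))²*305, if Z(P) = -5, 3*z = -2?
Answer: -88145/9 ≈ -9793.9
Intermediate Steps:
z = -⅔ (z = (⅓)*(-2) = -⅔ ≈ -0.66667)
-(z + Z(5))²*305 = -(-⅔ - 5)²*305 = -(-17/3)²*305 = -289*305/9 = -1*88145/9 = -88145/9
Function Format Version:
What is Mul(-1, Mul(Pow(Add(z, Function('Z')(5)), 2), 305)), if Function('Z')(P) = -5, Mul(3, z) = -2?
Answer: Rational(-88145, 9) ≈ -9793.9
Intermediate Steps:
z = Rational(-2, 3) (z = Mul(Rational(1, 3), -2) = Rational(-2, 3) ≈ -0.66667)
Mul(-1, Mul(Pow(Add(z, Function('Z')(5)), 2), 305)) = Mul(-1, Mul(Pow(Add(Rational(-2, 3), -5), 2), 305)) = Mul(-1, Mul(Pow(Rational(-17, 3), 2), 305)) = Mul(-1, Mul(Rational(289, 9), 305)) = Mul(-1, Rational(88145, 9)) = Rational(-88145, 9)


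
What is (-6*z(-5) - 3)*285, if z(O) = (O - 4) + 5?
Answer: 5985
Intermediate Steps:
z(O) = 1 + O (z(O) = (-4 + O) + 5 = 1 + O)
(-6*z(-5) - 3)*285 = (-6*(1 - 5) - 3)*285 = (-6*(-4) - 3)*285 = (24 - 3)*285 = 21*285 = 5985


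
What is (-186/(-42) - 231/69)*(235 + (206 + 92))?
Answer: 92742/161 ≈ 576.04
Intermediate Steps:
(-186/(-42) - 231/69)*(235 + (206 + 92)) = (-186*(-1/42) - 231*1/69)*(235 + 298) = (31/7 - 77/23)*533 = (174/161)*533 = 92742/161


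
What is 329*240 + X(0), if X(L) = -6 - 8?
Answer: 78946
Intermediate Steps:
X(L) = -14
329*240 + X(0) = 329*240 - 14 = 78960 - 14 = 78946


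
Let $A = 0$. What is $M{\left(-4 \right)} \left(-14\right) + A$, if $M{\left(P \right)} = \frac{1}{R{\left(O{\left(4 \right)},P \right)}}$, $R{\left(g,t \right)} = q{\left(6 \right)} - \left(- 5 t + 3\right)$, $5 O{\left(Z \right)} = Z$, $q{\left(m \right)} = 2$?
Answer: $\frac{2}{3} \approx 0.66667$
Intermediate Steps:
$O{\left(Z \right)} = \frac{Z}{5}$
$R{\left(g,t \right)} = -1 + 5 t$ ($R{\left(g,t \right)} = 2 - \left(- 5 t + 3\right) = 2 - \left(3 - 5 t\right) = 2 + \left(-3 + 5 t\right) = -1 + 5 t$)
$M{\left(P \right)} = \frac{1}{-1 + 5 P}$
$M{\left(-4 \right)} \left(-14\right) + A = \frac{1}{-1 + 5 \left(-4\right)} \left(-14\right) + 0 = \frac{1}{-1 - 20} \left(-14\right) + 0 = \frac{1}{-21} \left(-14\right) + 0 = \left(- \frac{1}{21}\right) \left(-14\right) + 0 = \frac{2}{3} + 0 = \frac{2}{3}$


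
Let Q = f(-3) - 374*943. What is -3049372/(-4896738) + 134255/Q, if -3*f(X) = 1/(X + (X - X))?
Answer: 1881210225127/7771458632553 ≈ 0.24207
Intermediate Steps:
f(X) = -1/(3*X) (f(X) = -1/(3*(X + (X - X))) = -1/(3*(X + 0)) = -1/(3*X))
Q = -3174137/9 (Q = -1/3/(-3) - 374*943 = -1/3*(-1/3) - 352682 = 1/9 - 352682 = -3174137/9 ≈ -3.5268e+5)
-3049372/(-4896738) + 134255/Q = -3049372/(-4896738) + 134255/(-3174137/9) = -3049372*(-1/4896738) + 134255*(-9/3174137) = 1524686/2448369 - 1208295/3174137 = 1881210225127/7771458632553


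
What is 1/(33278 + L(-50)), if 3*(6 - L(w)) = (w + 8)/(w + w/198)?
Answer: 4975/165586514 ≈ 3.0045e-5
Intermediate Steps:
L(w) = 6 - 66*(8 + w)/(199*w) (L(w) = 6 - (w + 8)/(3*(w + w/198)) = 6 - (8 + w)/(3*(w + w*(1/198))) = 6 - (8 + w)/(3*(w + w/198)) = 6 - (8 + w)/(3*(199*w/198)) = 6 - (8 + w)*198/(199*w)/3 = 6 - 66*(8 + w)/(199*w))
1/(33278 + L(-50)) = 1/(33278 + (24/199)*(-22 + 47*(-50))/(-50)) = 1/(33278 + (24/199)*(-1/50)*(-22 - 2350)) = 1/(33278 + (24/199)*(-1/50)*(-2372)) = 1/(33278 + 28464/4975) = 1/(165586514/4975) = 4975/165586514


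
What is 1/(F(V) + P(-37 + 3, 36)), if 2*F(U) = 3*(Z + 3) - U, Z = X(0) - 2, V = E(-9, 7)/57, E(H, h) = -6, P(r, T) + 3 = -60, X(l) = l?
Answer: -38/2335 ≈ -0.016274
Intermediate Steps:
P(r, T) = -63 (P(r, T) = -3 - 60 = -63)
V = -2/19 (V = -6/57 = -6*1/57 = -2/19 ≈ -0.10526)
Z = -2 (Z = 0 - 2 = -2)
F(U) = 3/2 - U/2 (F(U) = (3*(-2 + 3) - U)/2 = (3*1 - U)/2 = (3 - U)/2 = 3/2 - U/2)
1/(F(V) + P(-37 + 3, 36)) = 1/((3/2 - 1/2*(-2/19)) - 63) = 1/((3/2 + 1/19) - 63) = 1/(59/38 - 63) = 1/(-2335/38) = -38/2335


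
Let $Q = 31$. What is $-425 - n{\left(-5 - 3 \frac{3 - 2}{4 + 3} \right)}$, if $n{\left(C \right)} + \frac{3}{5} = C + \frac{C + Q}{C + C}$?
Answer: $- \frac{1108199}{2660} \approx -416.62$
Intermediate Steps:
$n{\left(C \right)} = - \frac{3}{5} + C + \frac{31 + C}{2 C}$ ($n{\left(C \right)} = - \frac{3}{5} + \left(C + \frac{C + 31}{C + C}\right) = - \frac{3}{5} + \left(C + \frac{31 + C}{2 C}\right) = - \frac{3}{5} + C + \frac{31 + C}{2 C}$)
$-425 - n{\left(-5 - 3 \frac{3 - 2}{4 + 3} \right)} = -425 - \left(- \frac{1}{10} - \left(5 + 3 \frac{3 - 2}{4 + 3}\right) + \frac{31}{2 \left(-5 - 3 \frac{3 - 2}{4 + 3}\right)}\right) = -425 - \left(- \frac{1}{10} - \left(5 + 3 \cdot 1 \cdot \frac{1}{7}\right) + \frac{31}{2 \left(-5 - 3 \cdot 1 \cdot \frac{1}{7}\right)}\right) = -425 - \left(- \frac{1}{10} - \frac{38}{7} + \frac{31}{2 \left(-5 - \frac{3}{7}\right)}\right) = -425 - \left(- \frac{1}{10} - \frac{38}{7} + \frac{31}{2 \left(- \frac{38}{7}\right)}\right) = -425 - \left(- \frac{1}{10} - \frac{38}{7} + \frac{31}{2} \left(- \frac{7}{38}\right)\right) = -425 - \left(- \frac{1}{10} - \frac{38}{7} - \frac{217}{76}\right) = -425 - - \frac{22301}{2660} = -425 + \frac{22301}{2660} = - \frac{1108199}{2660}$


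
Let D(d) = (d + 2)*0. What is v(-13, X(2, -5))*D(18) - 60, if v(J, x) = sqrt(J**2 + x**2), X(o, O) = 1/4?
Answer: -60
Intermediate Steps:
X(o, O) = 1/4
D(d) = 0 (D(d) = (2 + d)*0 = 0)
v(-13, X(2, -5))*D(18) - 60 = sqrt((-13)**2 + (1/4)**2)*0 - 60 = sqrt(169 + 1/16)*0 - 60 = sqrt(2705/16)*0 - 60 = (sqrt(2705)/4)*0 - 60 = 0 - 60 = -60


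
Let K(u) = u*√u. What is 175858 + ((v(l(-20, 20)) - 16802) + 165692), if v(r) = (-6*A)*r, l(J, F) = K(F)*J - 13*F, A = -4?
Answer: 318508 - 19200*√5 ≈ 2.7558e+5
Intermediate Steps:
K(u) = u^(3/2)
l(J, F) = -13*F + J*F^(3/2) (l(J, F) = F^(3/2)*J - 13*F = J*F^(3/2) - 13*F = -13*F + J*F^(3/2))
v(r) = 24*r (v(r) = (-6*(-4))*r = 24*r)
175858 + ((v(l(-20, 20)) - 16802) + 165692) = 175858 + ((24*(-13*20 - 800*√5) - 16802) + 165692) = 175858 + ((24*(-260 - 800*√5) - 16802) + 165692) = 175858 + (((-6240 - 19200*√5) - 16802) + 165692) = 175858 + ((-23042 - 19200*√5) + 165692) = 175858 + (142650 - 19200*√5) = 318508 - 19200*√5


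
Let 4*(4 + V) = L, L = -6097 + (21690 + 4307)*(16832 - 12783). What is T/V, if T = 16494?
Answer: 16494/26313935 ≈ 0.00062682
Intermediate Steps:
L = 105255756 (L = -6097 + 25997*4049 = -6097 + 105261853 = 105255756)
V = 26313935 (V = -4 + (¼)*105255756 = -4 + 26313939 = 26313935)
T/V = 16494/26313935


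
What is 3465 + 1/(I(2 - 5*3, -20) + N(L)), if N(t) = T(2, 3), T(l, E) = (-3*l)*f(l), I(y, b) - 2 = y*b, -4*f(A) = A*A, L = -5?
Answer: 928621/268 ≈ 3465.0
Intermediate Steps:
f(A) = -A²/4 (f(A) = -A*A/4 = -A²/4)
I(y, b) = 2 + b*y (I(y, b) = 2 + y*b = 2 + b*y)
T(l, E) = 3*l³/4 (T(l, E) = (-3*l)*(-l²/4) = 3*l³/4)
N(t) = 6 (N(t) = (¾)*2³ = (¾)*8 = 6)
3465 + 1/(I(2 - 5*3, -20) + N(L)) = 3465 + 1/((2 - 20*(2 - 5*3)) + 6) = 3465 + 1/((2 - 20*(2 - 15)) + 6) = 3465 + 1/((2 - 20*(-13)) + 6) = 3465 + 1/((2 + 260) + 6) = 3465 + 1/(262 + 6) = 3465 + 1/268 = 928621/268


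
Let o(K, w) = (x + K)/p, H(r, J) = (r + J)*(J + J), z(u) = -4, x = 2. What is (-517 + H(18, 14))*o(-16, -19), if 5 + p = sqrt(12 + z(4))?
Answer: 26530/17 + 10612*sqrt(2)/17 ≈ 2443.4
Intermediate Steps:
H(r, J) = 2*J*(J + r) (H(r, J) = (J + r)*(2*J) = 2*J*(J + r))
p = -5 + 2*sqrt(2) (p = -5 + sqrt(12 - 4) = -5 + sqrt(8) = -5 + 2*sqrt(2) ≈ -2.1716)
o(K, w) = (2 + K)/(-5 + 2*sqrt(2))
(-517 + H(18, 14))*o(-16, -19) = (-517 + 2*14*(14 + 18))*(-(2 - 16)/(5 - 2*sqrt(2))) = (-517 + 2*14*32)*(-1*(-14)/(5 - 2*sqrt(2))) = (-517 + 896)*(14/(5 - 2*sqrt(2))) = 379*(14/(5 - 2*sqrt(2))) = 5306/(5 - 2*sqrt(2))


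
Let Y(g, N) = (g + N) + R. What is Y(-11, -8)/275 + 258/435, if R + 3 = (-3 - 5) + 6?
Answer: 4034/7975 ≈ 0.50583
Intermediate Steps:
R = -5 (R = -3 + ((-3 - 5) + 6) = -3 + (-8 + 6) = -3 - 2 = -5)
Y(g, N) = -5 + N + g (Y(g, N) = (g + N) - 5 = (N + g) - 5 = -5 + N + g)
Y(-11, -8)/275 + 258/435 = (-5 - 8 - 11)/275 + 258/435 = -24*1/275 + 258*(1/435) = -24/275 + 86/145 = 4034/7975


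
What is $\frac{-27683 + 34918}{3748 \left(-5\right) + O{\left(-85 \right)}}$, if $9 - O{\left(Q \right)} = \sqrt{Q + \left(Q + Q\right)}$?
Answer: $- \frac{135518785}{350850616} + \frac{7235 i \sqrt{255}}{350850616} \approx -0.38626 + 0.0003293 i$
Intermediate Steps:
$O{\left(Q \right)} = 9 - \sqrt{3} \sqrt{Q}$ ($O{\left(Q \right)} = 9 - \sqrt{Q + \left(Q + Q\right)} = 9 - \sqrt{Q + 2 Q} = 9 - \sqrt{3 Q} = 9 - \sqrt{3} \sqrt{Q}$)
$\frac{-27683 + 34918}{3748 \left(-5\right) + O{\left(-85 \right)}} = \frac{-27683 + 34918}{3748 \left(-5\right) + \left(9 - \sqrt{3} \sqrt{-85}\right)} = \frac{7235}{-18740 + \left(9 - \sqrt{3} i \sqrt{85}\right)} = \frac{7235}{-18740 + \left(9 - i \sqrt{255}\right)} = \frac{7235}{-18731 - i \sqrt{255}}$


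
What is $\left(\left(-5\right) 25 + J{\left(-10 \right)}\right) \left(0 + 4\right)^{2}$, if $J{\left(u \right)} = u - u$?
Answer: $-2000$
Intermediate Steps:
$J{\left(u \right)} = 0$
$\left(\left(-5\right) 25 + J{\left(-10 \right)}\right) \left(0 + 4\right)^{2} = \left(\left(-5\right) 25 + 0\right) \left(0 + 4\right)^{2} = \left(-125 + 0\right) 4^{2} = \left(-125\right) 16 = -2000$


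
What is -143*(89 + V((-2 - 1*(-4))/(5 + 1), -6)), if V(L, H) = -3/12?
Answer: -50765/4 ≈ -12691.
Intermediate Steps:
V(L, H) = -¼ (V(L, H) = -3*1/12 = -¼)
-143*(89 + V((-2 - 1*(-4))/(5 + 1), -6)) = -143*(89 - ¼) = -143*355/4 = -50765/4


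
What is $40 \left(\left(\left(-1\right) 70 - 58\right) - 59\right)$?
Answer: $-7480$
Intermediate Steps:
$40 \left(\left(\left(-1\right) 70 - 58\right) - 59\right) = 40 \left(\left(-70 - 58\right) - 59\right) = 40 \left(-128 - 59\right) = 40 \left(-187\right) = -7480$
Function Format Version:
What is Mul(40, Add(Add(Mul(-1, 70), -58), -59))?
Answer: -7480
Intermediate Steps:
Mul(40, Add(Add(Mul(-1, 70), -58), -59)) = Mul(40, Add(Add(-70, -58), -59)) = Mul(40, Add(-128, -59)) = Mul(40, -187) = -7480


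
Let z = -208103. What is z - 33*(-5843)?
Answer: -15284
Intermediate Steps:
z - 33*(-5843) = -208103 - 33*(-5843) = -208103 + 192819 = -15284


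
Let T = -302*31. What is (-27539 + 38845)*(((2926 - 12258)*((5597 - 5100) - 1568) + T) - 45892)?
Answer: 112373929308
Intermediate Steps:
T = -9362
(-27539 + 38845)*(((2926 - 12258)*((5597 - 5100) - 1568) + T) - 45892) = (-27539 + 38845)*(((2926 - 12258)*((5597 - 5100) - 1568) - 9362) - 45892) = 11306*((-9332*(497 - 1568) - 9362) - 45892) = 11306*((-9332*(-1071) - 9362) - 45892) = 11306*((9994572 - 9362) - 45892) = 11306*(9985210 - 45892) = 11306*9939318 = 112373929308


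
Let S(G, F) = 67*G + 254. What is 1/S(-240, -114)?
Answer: -1/15826 ≈ -6.3187e-5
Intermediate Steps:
S(G, F) = 254 + 67*G
1/S(-240, -114) = 1/(254 + 67*(-240)) = 1/(254 - 16080) = 1/(-15826) = -1/15826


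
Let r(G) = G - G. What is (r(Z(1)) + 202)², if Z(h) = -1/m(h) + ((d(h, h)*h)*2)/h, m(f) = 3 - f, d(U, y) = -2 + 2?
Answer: 40804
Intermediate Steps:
d(U, y) = 0
Z(h) = -1/(3 - h) (Z(h) = -1/(3 - h) + ((0*h)*2)/h = -1/(3 - h) + (0*2)/h = -1/(3 - h) + 0/h = -1/(3 - h) + 0 = -1/(3 - h))
r(G) = 0
(r(Z(1)) + 202)² = (0 + 202)² = 202² = 40804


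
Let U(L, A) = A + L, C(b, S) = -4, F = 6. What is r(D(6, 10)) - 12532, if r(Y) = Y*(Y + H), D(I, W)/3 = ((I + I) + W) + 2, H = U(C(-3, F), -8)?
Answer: -8212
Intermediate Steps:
H = -12 (H = -8 - 4 = -12)
D(I, W) = 6 + 3*W + 6*I (D(I, W) = 3*(((I + I) + W) + 2) = 3*((2*I + W) + 2) = 3*((W + 2*I) + 2) = 3*(2 + W + 2*I) = 6 + 3*W + 6*I)
r(Y) = Y*(-12 + Y) (r(Y) = Y*(Y - 12) = Y*(-12 + Y))
r(D(6, 10)) - 12532 = (6 + 3*10 + 6*6)*(-12 + (6 + 3*10 + 6*6)) - 12532 = (6 + 30 + 36)*(-12 + (6 + 30 + 36)) - 12532 = 72*(-12 + 72) - 12532 = 72*60 - 12532 = 4320 - 12532 = -8212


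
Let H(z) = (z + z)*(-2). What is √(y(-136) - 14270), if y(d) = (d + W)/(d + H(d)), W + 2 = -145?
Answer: I*√593889186/204 ≈ 119.46*I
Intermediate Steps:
W = -147 (W = -2 - 145 = -147)
H(z) = -4*z (H(z) = (2*z)*(-2) = -4*z)
y(d) = -(-147 + d)/(3*d) (y(d) = (d - 147)/(d - 4*d) = (-147 + d)/((-3*d)) = (-147 + d)*(-1/(3*d)) = -(-147 + d)/(3*d))
√(y(-136) - 14270) = √((⅓)*(147 - 1*(-136))/(-136) - 14270) = √((⅓)*(-1/136)*(147 + 136) - 14270) = √((⅓)*(-1/136)*283 - 14270) = √(-283/408 - 14270) = √(-5822443/408) = I*√593889186/204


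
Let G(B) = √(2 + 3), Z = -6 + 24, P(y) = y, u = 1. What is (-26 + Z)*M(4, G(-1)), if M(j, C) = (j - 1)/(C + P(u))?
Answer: 6 - 6*√5 ≈ -7.4164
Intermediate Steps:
Z = 18
G(B) = √5
M(j, C) = (-1 + j)/(1 + C) (M(j, C) = (j - 1)/(C + 1) = (-1 + j)/(1 + C))
(-26 + Z)*M(4, G(-1)) = (-26 + 18)*((-1 + 4)/(1 + √5)) = -8*3/(1 + √5) = -24/(1 + √5)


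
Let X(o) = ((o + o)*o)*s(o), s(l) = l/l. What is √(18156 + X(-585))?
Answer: √702606 ≈ 838.22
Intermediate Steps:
s(l) = 1
X(o) = 2*o² (X(o) = ((o + o)*o)*1 = ((2*o)*o)*1 = (2*o²)*1 = 2*o²)
√(18156 + X(-585)) = √(18156 + 2*(-585)²) = √(18156 + 2*342225) = √(18156 + 684450) = √702606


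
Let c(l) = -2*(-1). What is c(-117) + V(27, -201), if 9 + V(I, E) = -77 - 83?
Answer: -167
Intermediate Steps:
V(I, E) = -169 (V(I, E) = -9 + (-77 - 83) = -9 - 160 = -169)
c(l) = 2
c(-117) + V(27, -201) = 2 - 169 = -167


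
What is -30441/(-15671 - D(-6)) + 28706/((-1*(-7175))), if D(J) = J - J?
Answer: 668265901/112439425 ≈ 5.9433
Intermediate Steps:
D(J) = 0
-30441/(-15671 - D(-6)) + 28706/((-1*(-7175))) = -30441/(-15671 - 1*0) + 28706/((-1*(-7175))) = -30441/(-15671 + 0) + 28706/7175 = -30441/(-15671) + 28706*(1/7175) = -30441*(-1/15671) + 28706/7175 = 30441/15671 + 28706/7175 = 668265901/112439425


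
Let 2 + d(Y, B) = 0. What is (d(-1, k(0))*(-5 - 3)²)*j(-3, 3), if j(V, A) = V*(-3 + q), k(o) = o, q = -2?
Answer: -1920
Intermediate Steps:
d(Y, B) = -2 (d(Y, B) = -2 + 0 = -2)
j(V, A) = -5*V (j(V, A) = V*(-3 - 2) = V*(-5) = -5*V)
(d(-1, k(0))*(-5 - 3)²)*j(-3, 3) = (-2*(-5 - 3)²)*(-5*(-3)) = -2*(-8)²*15 = -2*64*15 = -128*15 = -1920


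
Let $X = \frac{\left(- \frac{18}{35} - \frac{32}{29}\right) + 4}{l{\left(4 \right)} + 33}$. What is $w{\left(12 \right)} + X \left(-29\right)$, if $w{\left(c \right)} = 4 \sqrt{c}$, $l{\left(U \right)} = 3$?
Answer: $- \frac{403}{210} + 8 \sqrt{3} \approx 11.937$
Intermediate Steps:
$X = \frac{403}{6090}$ ($X = \frac{\left(- \frac{18}{35} - \frac{32}{29}\right) + 4}{3 + 33} = \frac{\left(\left(-18\right) \frac{1}{35} - \frac{32}{29}\right) + 4}{36} = \left(\left(- \frac{18}{35} - \frac{32}{29}\right) + 4\right) \frac{1}{36} = \left(- \frac{1642}{1015} + 4\right) \frac{1}{36} = \frac{2418}{1015} \cdot \frac{1}{36} = \frac{403}{6090} \approx 0.066174$)
$w{\left(12 \right)} + X \left(-29\right) = 4 \sqrt{12} + \frac{403}{6090} \left(-29\right) = 4 \cdot 2 \sqrt{3} - \frac{403}{210} = 8 \sqrt{3} - \frac{403}{210} = - \frac{403}{210} + 8 \sqrt{3}$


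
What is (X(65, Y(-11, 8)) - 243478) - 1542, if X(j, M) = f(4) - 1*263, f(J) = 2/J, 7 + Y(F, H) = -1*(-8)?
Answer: -490565/2 ≈ -2.4528e+5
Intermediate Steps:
Y(F, H) = 1 (Y(F, H) = -7 - 1*(-8) = -7 + 8 = 1)
X(j, M) = -525/2 (X(j, M) = 2/4 - 1*263 = 2*(¼) - 263 = ½ - 263 = -525/2)
(X(65, Y(-11, 8)) - 243478) - 1542 = (-525/2 - 243478) - 1542 = -487481/2 - 1542 = -490565/2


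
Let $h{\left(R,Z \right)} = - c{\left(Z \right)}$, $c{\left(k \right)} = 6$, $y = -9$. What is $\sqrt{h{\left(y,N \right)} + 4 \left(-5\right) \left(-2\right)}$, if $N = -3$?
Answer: $\sqrt{34} \approx 5.8309$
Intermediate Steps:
$h{\left(R,Z \right)} = -6$ ($h{\left(R,Z \right)} = \left(-1\right) 6 = -6$)
$\sqrt{h{\left(y,N \right)} + 4 \left(-5\right) \left(-2\right)} = \sqrt{-6 + 4 \left(-5\right) \left(-2\right)} = \sqrt{-6 - -40} = \sqrt{-6 + 40} = \sqrt{34}$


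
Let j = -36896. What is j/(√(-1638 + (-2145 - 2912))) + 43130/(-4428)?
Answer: -21565/2214 + 36896*I*√6695/6695 ≈ -9.7403 + 450.92*I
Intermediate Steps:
j/(√(-1638 + (-2145 - 2912))) + 43130/(-4428) = -36896/√(-1638 + (-2145 - 2912)) + 43130/(-4428) = -36896/√(-1638 - 5057) + 43130*(-1/4428) = -36896*(-I*√6695/6695) - 21565/2214 = -(-36896)*I*√6695/6695 - 21565/2214 = 36896*I*√6695/6695 - 21565/2214 = -21565/2214 + 36896*I*√6695/6695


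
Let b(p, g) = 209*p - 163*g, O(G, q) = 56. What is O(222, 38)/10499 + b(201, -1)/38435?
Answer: 444916188/403529065 ≈ 1.1026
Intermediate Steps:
b(p, g) = -163*g + 209*p
O(222, 38)/10499 + b(201, -1)/38435 = 56/10499 + (-163*(-1) + 209*201)/38435 = 56*(1/10499) + (163 + 42009)*(1/38435) = 56/10499 + 42172*(1/38435) = 56/10499 + 42172/38435 = 444916188/403529065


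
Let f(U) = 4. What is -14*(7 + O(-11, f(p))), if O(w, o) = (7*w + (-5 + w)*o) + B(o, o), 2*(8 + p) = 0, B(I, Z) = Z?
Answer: 1820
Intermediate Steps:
p = -8 (p = -8 + (1/2)*0 = -8 + 0 = -8)
O(w, o) = o + 7*w + o*(-5 + w) (O(w, o) = (7*w + (-5 + w)*o) + o = (7*w + o*(-5 + w)) + o = o + 7*w + o*(-5 + w))
-14*(7 + O(-11, f(p))) = -14*(7 + (-4*4 + 7*(-11) + 4*(-11))) = -14*(7 + (-16 - 77 - 44)) = -14*(7 - 137) = -14*(-130) = 1820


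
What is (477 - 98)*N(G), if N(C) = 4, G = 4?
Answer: 1516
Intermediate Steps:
(477 - 98)*N(G) = (477 - 98)*4 = 379*4 = 1516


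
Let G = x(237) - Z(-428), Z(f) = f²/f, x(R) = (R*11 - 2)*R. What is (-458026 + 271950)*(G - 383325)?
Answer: -43632589088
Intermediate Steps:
x(R) = R*(-2 + 11*R) (x(R) = (11*R - 2)*R = (-2 + 11*R)*R = R*(-2 + 11*R))
Z(f) = f
G = 617813 (G = 237*(-2 + 11*237) - 1*(-428) = 237*(-2 + 2607) + 428 = 237*2605 + 428 = 617385 + 428 = 617813)
(-458026 + 271950)*(G - 383325) = (-458026 + 271950)*(617813 - 383325) = -186076*234488 = -43632589088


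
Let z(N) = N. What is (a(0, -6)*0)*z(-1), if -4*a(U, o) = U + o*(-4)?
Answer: 0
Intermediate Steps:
a(U, o) = o - U/4 (a(U, o) = -(U + o*(-4))/4 = -(U - 4*o)/4 = o - U/4)
(a(0, -6)*0)*z(-1) = ((-6 - 1/4*0)*0)*(-1) = ((-6 + 0)*0)*(-1) = -6*0*(-1) = 0*(-1) = 0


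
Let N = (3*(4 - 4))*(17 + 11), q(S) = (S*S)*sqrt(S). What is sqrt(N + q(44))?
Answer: 44*sqrt(2)*11**(1/4) ≈ 113.32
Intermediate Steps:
q(S) = S**(5/2) (q(S) = S**2*sqrt(S) = S**(5/2))
N = 0 (N = (3*0)*28 = 0*28 = 0)
sqrt(N + q(44)) = sqrt(0 + 44**(5/2)) = sqrt(0 + 3872*sqrt(11)) = sqrt(3872*sqrt(11)) = 44*sqrt(2)*11**(1/4)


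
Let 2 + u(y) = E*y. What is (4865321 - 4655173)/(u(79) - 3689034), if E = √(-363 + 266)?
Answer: -775243537328/13608987214673 - 16601692*I*√97/13608987214673 ≈ -0.056966 - 1.2015e-5*I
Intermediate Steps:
E = I*√97 (E = √(-97) = I*√97 ≈ 9.8489*I)
u(y) = -2 + I*y*√97 (u(y) = -2 + (I*√97)*y = -2 + I*y*√97)
(4865321 - 4655173)/(u(79) - 3689034) = (4865321 - 4655173)/((-2 + I*79*√97) - 3689034) = 210148/((-2 + 79*I*√97) - 3689034) = 210148/(-3689036 + 79*I*√97)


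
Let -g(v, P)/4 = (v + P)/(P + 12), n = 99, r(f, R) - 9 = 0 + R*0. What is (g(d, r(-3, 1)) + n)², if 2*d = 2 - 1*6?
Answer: 85849/9 ≈ 9538.8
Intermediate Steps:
d = -2 (d = (2 - 1*6)/2 = (2 - 6)/2 = (½)*(-4) = -2)
r(f, R) = 9 (r(f, R) = 9 + (0 + R*0) = 9 + (0 + 0) = 9 + 0 = 9)
g(v, P) = -4*(P + v)/(12 + P) (g(v, P) = -4*(v + P)/(P + 12) = -4*(P + v)/(12 + P))
(g(d, r(-3, 1)) + n)² = (4*(-1*9 - 1*(-2))/(12 + 9) + 99)² = (4*(-9 + 2)/21 + 99)² = (4*(1/21)*(-7) + 99)² = (-4/3 + 99)² = (293/3)² = 85849/9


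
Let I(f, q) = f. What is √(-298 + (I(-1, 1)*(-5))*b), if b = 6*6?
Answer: I*√118 ≈ 10.863*I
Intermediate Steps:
b = 36
√(-298 + (I(-1, 1)*(-5))*b) = √(-298 - 1*(-5)*36) = √(-298 + 5*36) = √(-298 + 180) = √(-118) = I*√118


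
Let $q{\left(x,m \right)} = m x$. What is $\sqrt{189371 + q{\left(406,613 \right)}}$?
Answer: $\sqrt{438249} \approx 662.0$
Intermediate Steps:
$\sqrt{189371 + q{\left(406,613 \right)}} = \sqrt{189371 + 613 \cdot 406} = \sqrt{189371 + 248878} = \sqrt{438249}$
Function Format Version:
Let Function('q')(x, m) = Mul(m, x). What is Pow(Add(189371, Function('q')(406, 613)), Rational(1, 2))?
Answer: Pow(438249, Rational(1, 2)) ≈ 662.00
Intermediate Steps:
Pow(Add(189371, Function('q')(406, 613)), Rational(1, 2)) = Pow(Add(189371, Mul(613, 406)), Rational(1, 2)) = Pow(Add(189371, 248878), Rational(1, 2)) = Pow(438249, Rational(1, 2))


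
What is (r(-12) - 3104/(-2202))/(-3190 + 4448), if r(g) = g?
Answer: -5830/692529 ≈ -0.0084184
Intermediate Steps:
(r(-12) - 3104/(-2202))/(-3190 + 4448) = (-12 - 3104/(-2202))/(-3190 + 4448) = (-12 - 3104*(-1/2202))/1258 = (-12 + 1552/1101)*(1/1258) = -11660/1101*1/1258 = -5830/692529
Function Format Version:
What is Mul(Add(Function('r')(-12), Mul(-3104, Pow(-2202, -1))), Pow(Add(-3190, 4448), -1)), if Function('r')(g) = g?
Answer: Rational(-5830, 692529) ≈ -0.0084184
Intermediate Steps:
Mul(Add(Function('r')(-12), Mul(-3104, Pow(-2202, -1))), Pow(Add(-3190, 4448), -1)) = Mul(Add(-12, Mul(-3104, Pow(-2202, -1))), Pow(Add(-3190, 4448), -1)) = Mul(Add(-12, Mul(-3104, Rational(-1, 2202))), Pow(1258, -1)) = Mul(Add(-12, Rational(1552, 1101)), Rational(1, 1258)) = Mul(Rational(-11660, 1101), Rational(1, 1258)) = Rational(-5830, 692529)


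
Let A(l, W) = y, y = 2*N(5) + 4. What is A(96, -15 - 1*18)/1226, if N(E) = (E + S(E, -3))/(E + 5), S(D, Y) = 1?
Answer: 13/3065 ≈ 0.0042414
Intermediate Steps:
N(E) = (1 + E)/(5 + E) (N(E) = (E + 1)/(E + 5) = (1 + E)/(5 + E))
y = 26/5 (y = 2*((1 + 5)/(5 + 5)) + 4 = 2*(6/10) + 4 = 2*((⅒)*6) + 4 = 2*(⅗) + 4 = 6/5 + 4 = 26/5 ≈ 5.2000)
A(l, W) = 26/5
A(96, -15 - 1*18)/1226 = (26/5)/1226 = (26/5)*(1/1226) = 13/3065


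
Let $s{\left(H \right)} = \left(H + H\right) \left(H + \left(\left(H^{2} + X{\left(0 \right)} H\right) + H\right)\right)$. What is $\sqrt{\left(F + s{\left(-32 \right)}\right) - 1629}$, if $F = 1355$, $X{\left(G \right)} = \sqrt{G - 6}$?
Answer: $\sqrt{-61714 + 2048 i \sqrt{6}} \approx 10.088 + 248.63 i$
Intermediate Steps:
$X{\left(G \right)} = \sqrt{-6 + G}$
$s{\left(H \right)} = 2 H \left(H^{2} + 2 H + i H \sqrt{6}\right)$ ($s{\left(H \right)} = \left(H + H\right) \left(H + \left(\left(H^{2} + \sqrt{-6 + 0} H\right) + H\right)\right) = 2 H \left(H + \left(\left(H^{2} + \sqrt{-6} H\right) + H\right)\right) = 2 H \left(H + \left(\left(H^{2} + i \sqrt{6} H\right) + H\right)\right) = 2 H \left(H + \left(\left(H^{2} + i H \sqrt{6}\right) + H\right)\right) = 2 H \left(H + \left(H + H^{2} + i H \sqrt{6}\right)\right) = 2 H \left(H^{2} + 2 H + i H \sqrt{6}\right)$)
$\sqrt{\left(F + s{\left(-32 \right)}\right) - 1629} = \sqrt{\left(1355 + 2 \left(-32\right)^{2} \left(2 - 32 + i \sqrt{6}\right)\right) - 1629} = \sqrt{\left(1355 + 2 \cdot 1024 \left(-30 + i \sqrt{6}\right)\right) - 1629} = \sqrt{\left(1355 - \left(61440 - 2048 i \sqrt{6}\right)\right) - 1629} = \sqrt{\left(-60085 + 2048 i \sqrt{6}\right) - 1629} = \sqrt{-61714 + 2048 i \sqrt{6}}$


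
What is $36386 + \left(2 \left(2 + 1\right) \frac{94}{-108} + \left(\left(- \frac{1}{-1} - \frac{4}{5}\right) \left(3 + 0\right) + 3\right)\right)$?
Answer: $\frac{1637297}{45} \approx 36384.0$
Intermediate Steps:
$36386 + \left(2 \left(2 + 1\right) \frac{94}{-108} + \left(\left(- \frac{1}{-1} - \frac{4}{5}\right) \left(3 + 0\right) + 3\right)\right) = 36386 + \left(2 \cdot 3 \cdot 94 \left(- \frac{1}{108}\right) + \left(\left(\left(-1\right) \left(-1\right) - \frac{4}{5}\right) 3 + 3\right)\right) = 36386 + \left(6 \left(- \frac{47}{54}\right) + \left(\left(1 - \frac{4}{5}\right) 3 + 3\right)\right) = 36386 + \left(- \frac{47}{9} + \left(\frac{1}{5} \cdot 3 + 3\right)\right) = 36386 + \left(- \frac{47}{9} + \left(\frac{3}{5} + 3\right)\right) = 36386 + \left(- \frac{47}{9} + \frac{18}{5}\right) = 36386 - \frac{73}{45} = \frac{1637297}{45}$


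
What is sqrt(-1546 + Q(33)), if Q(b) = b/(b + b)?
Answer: I*sqrt(6182)/2 ≈ 39.313*I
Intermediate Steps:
Q(b) = 1/2 (Q(b) = b/((2*b)) = b*(1/(2*b)) = 1/2)
sqrt(-1546 + Q(33)) = sqrt(-1546 + 1/2) = sqrt(-3091/2) = I*sqrt(6182)/2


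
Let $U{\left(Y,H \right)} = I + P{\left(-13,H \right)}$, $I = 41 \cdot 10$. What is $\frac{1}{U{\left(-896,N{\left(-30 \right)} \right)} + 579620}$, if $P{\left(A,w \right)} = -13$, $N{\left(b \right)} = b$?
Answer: $\frac{1}{580017} \approx 1.7241 \cdot 10^{-6}$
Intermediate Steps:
$I = 410$
$U{\left(Y,H \right)} = 397$ ($U{\left(Y,H \right)} = 410 - 13 = 397$)
$\frac{1}{U{\left(-896,N{\left(-30 \right)} \right)} + 579620} = \frac{1}{397 + 579620} = \frac{1}{580017}$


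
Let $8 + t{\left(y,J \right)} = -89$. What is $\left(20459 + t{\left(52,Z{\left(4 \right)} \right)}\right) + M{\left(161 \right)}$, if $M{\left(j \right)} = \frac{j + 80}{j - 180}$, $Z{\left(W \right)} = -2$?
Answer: $\frac{386637}{19} \approx 20349.0$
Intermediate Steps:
$t{\left(y,J \right)} = -97$ ($t{\left(y,J \right)} = -8 - 89 = -97$)
$M{\left(j \right)} = \frac{80 + j}{-180 + j}$
$\left(20459 + t{\left(52,Z{\left(4 \right)} \right)}\right) + M{\left(161 \right)} = \left(20459 - 97\right) + \frac{80 + 161}{-180 + 161} = 20362 + \frac{1}{-19} \cdot 241 = 20362 - \frac{241}{19} = \frac{386637}{19}$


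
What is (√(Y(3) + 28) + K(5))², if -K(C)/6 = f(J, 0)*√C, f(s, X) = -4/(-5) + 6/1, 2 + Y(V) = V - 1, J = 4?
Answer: 41756/5 - 816*√35/5 ≈ 7385.7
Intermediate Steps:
Y(V) = -3 + V (Y(V) = -2 + (V - 1) = -2 + (-1 + V) = -3 + V)
f(s, X) = 34/5 (f(s, X) = -4*(-⅕) + 6*1 = ⅘ + 6 = 34/5)
K(C) = -204*√C/5
(√(Y(3) + 28) + K(5))² = (√((-3 + 3) + 28) - 204*√5/5)² = (√(0 + 28) - 204*√5/5)² = (√28 - 204*√5/5)² = (2*√7 - 204*√5/5)²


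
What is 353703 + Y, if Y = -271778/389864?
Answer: 68947897307/194932 ≈ 3.5370e+5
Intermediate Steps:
Y = -135889/194932 (Y = -271778*1/389864 = -135889/194932 ≈ -0.69711)
353703 + Y = 353703 - 135889/194932 = 68947897307/194932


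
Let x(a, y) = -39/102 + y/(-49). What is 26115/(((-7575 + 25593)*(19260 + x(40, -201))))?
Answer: 1035895/13768050153 ≈ 7.5239e-5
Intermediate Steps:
x(a, y) = -13/34 - y/49 (x(a, y) = -39*1/102 + y*(-1/49) = -13/34 - y/49)
26115/(((-7575 + 25593)*(19260 + x(40, -201)))) = 26115/(((-7575 + 25593)*(19260 + (-13/34 - 1/49*(-201))))) = 26115/((18018*(19260 + (-13/34 + 201/49)))) = 26115/((18018*(19260 + 6197/1666))) = 26115/((18018*(32093357/1666))) = 26115/(41304150459/119) = 26115*(119/41304150459) = 1035895/13768050153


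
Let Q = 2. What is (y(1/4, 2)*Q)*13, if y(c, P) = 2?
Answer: 52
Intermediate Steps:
(y(1/4, 2)*Q)*13 = (2*2)*13 = 4*13 = 52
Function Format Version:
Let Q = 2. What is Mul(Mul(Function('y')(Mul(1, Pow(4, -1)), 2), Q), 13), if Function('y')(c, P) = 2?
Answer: 52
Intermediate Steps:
Mul(Mul(Function('y')(Mul(1, Pow(4, -1)), 2), Q), 13) = Mul(Mul(2, 2), 13) = Mul(4, 13) = 52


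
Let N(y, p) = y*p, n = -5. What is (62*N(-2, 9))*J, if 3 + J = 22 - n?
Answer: -26784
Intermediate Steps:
N(y, p) = p*y
J = 24 (J = -3 + (22 - 1*(-5)) = -3 + (22 + 5) = -3 + 27 = 24)
(62*N(-2, 9))*J = (62*(9*(-2)))*24 = (62*(-18))*24 = -1116*24 = -26784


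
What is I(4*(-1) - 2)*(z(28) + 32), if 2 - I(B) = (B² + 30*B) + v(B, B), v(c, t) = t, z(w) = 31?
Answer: 9576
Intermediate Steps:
I(B) = 2 - B² - 31*B (I(B) = 2 - ((B² + 30*B) + B) = 2 - (B² + 31*B) = 2 + (-B² - 31*B) = 2 - B² - 31*B)
I(4*(-1) - 2)*(z(28) + 32) = (2 - (4*(-1) - 2)² - 31*(4*(-1) - 2))*(31 + 32) = (2 - (-4 - 2)² - 31*(-4 - 2))*63 = (2 - 1*(-6)² - 31*(-6))*63 = (2 - 1*36 + 186)*63 = (2 - 36 + 186)*63 = 152*63 = 9576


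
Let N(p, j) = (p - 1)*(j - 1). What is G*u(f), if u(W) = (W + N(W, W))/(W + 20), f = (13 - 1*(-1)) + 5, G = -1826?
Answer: -626318/39 ≈ -16059.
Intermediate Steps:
N(p, j) = (-1 + j)*(-1 + p) (N(p, j) = (-1 + p)*(-1 + j) = (-1 + j)*(-1 + p))
f = 19 (f = (13 + 1) + 5 = 14 + 5 = 19)
u(W) = (1 + W² - W)/(20 + W) (u(W) = (W + (1 - W - W + W*W))/(W + 20) = (W + (1 - W - W + W²))/(20 + W) = (W + (1 + W² - 2*W))/(20 + W) = (1 + W² - W)/(20 + W))
G*u(f) = -1826*(1 + 19² - 1*19)/(20 + 19) = -1826*(1 + 361 - 19)/39 = -1826*343/39 = -626318/39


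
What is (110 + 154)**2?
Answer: 69696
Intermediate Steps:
(110 + 154)**2 = 264**2 = 69696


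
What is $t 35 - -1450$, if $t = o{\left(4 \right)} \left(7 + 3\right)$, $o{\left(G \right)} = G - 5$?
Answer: $1100$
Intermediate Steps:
$o{\left(G \right)} = -5 + G$
$t = -10$ ($t = \left(-5 + 4\right) \left(7 + 3\right) = \left(-1\right) 10 = -10$)
$t 35 - -1450 = \left(-10\right) 35 - -1450 = -350 + 1450 = 1100$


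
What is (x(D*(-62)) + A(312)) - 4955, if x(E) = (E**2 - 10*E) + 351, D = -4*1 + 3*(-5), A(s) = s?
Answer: 1371612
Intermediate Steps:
D = -19 (D = -4 - 15 = -19)
x(E) = 351 + E**2 - 10*E
(x(D*(-62)) + A(312)) - 4955 = ((351 + (-19*(-62))**2 - (-190)*(-62)) + 312) - 4955 = ((351 + 1178**2 - 10*1178) + 312) - 4955 = ((351 + 1387684 - 11780) + 312) - 4955 = (1376255 + 312) - 4955 = 1376567 - 4955 = 1371612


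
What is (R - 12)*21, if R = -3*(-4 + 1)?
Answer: -63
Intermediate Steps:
R = 9 (R = -3*(-3) = 9)
(R - 12)*21 = (9 - 12)*21 = -3*21 = -63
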